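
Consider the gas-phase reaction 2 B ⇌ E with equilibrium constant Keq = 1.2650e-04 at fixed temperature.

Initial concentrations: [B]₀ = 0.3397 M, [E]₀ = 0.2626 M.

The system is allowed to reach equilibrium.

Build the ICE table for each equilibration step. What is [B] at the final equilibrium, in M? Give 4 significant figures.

[B]_eq = 0.8647 M

Q₀ = 2.276 vs Keq = 1.2650e-04 ⇒ Q>K, reverse
Step 1:
                   B          E
  Initial     0.3397     0.2626
  Change       0.525    -0.2625
  Equil       0.8647 9.4587e-05
  solve Keq expr → x = -0.2625; check Q = 1.2650e-04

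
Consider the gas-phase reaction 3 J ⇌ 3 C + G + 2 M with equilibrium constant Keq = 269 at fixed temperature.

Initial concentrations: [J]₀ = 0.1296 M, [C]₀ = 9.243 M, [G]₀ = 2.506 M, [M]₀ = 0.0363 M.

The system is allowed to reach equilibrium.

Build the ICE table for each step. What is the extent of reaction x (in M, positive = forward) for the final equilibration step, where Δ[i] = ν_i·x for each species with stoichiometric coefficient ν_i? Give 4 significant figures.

Q₀ = 1198 vs Keq = 269 ⇒ Q>K, reverse
Step 1:
                  J         C         G         M
  init       0.1296     9.243     2.506    0.0363
  Δ         0.02173  -0.02173 -0.007243  -0.01449
  eq         0.1513     9.221     2.499   0.02181
  solve Keq expr → x = -0.007243; check Q = 269

x = -0.007243 M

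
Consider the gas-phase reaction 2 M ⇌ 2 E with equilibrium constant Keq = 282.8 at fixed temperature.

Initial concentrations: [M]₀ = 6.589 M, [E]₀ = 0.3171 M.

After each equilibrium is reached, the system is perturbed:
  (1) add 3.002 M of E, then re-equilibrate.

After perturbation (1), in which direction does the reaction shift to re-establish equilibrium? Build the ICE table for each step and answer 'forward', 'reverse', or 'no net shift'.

Q₀ = 0.002316 vs Keq = 282.8 ⇒ Q<K, forward
Step 1:
                   M          E
  I            6.589     0.3171
  C           -6.201      6.201
  E           0.3876      6.518
  solve Keq expr → x = 3.101; check Q = 282.8
Then add 3.002 M of E.
Step 2:
                   M          E
  I           0.3876       9.52
  C           0.1685    -0.1685
  E           0.5561      9.352
  solve Keq expr → x = -0.08425; check Q = 282.8

Direction: reverse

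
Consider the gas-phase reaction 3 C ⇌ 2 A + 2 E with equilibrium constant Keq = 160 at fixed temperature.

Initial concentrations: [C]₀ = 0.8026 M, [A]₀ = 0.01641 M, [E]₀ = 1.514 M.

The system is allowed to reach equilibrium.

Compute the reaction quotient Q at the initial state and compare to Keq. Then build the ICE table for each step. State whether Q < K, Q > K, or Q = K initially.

Q₀ = 0.001194 vs Keq = 160 ⇒ Q<K, forward
Step 1:
                  C         A         E
  init       0.8026   0.01641     1.514
  Δ         -0.6367    0.4245    0.4245
  eq         0.1659    0.4409     1.938
  solve Keq expr → x = 0.2122; check Q = 160

Q₀ = 0.001194; Q < K (proceeds forward)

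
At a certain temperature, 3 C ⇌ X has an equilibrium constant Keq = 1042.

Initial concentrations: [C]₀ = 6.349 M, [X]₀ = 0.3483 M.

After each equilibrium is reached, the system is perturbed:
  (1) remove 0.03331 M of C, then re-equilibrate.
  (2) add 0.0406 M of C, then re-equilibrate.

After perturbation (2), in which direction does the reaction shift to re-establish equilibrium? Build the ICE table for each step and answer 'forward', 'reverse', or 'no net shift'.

Direction: forward

Q₀ = 0.001361 vs Keq = 1042 ⇒ Q<K, forward
Step 1:
                    C           X
  Initial       6.349      0.3483
  Change       -6.217       2.072
  Equil        0.1324        2.42
  solve Keq expr → x = 2.072; check Q = 1042
Then remove 0.03331 M of C.
Step 2:
                    C           X
  Initial     0.09913        2.42
  Change      0.03311    -0.01104
  Equil        0.1322       2.409
  solve Keq expr → x = -0.01104; check Q = 1042
Then add 0.0406 M of C.
Step 3:
                    C           X
  Initial      0.1728       2.409
  Change     -0.04035     0.01345
  Equil        0.1325       2.423
  solve Keq expr → x = 0.01345; check Q = 1042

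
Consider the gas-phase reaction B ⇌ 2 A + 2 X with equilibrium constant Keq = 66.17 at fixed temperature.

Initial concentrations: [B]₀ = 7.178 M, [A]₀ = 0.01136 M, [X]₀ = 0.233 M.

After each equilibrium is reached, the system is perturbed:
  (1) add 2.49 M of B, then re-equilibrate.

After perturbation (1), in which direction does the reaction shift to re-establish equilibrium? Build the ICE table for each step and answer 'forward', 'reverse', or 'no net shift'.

Q₀ = 9.7603e-07 vs Keq = 66.17 ⇒ Q<K, forward
Step 1:
                   B          A          X
  Initial      7.178    0.01136      0.233
  Change      -2.082      4.164      4.164
  Equil        5.096      4.176      4.397
  solve Keq expr → x = 2.082; check Q = 66.17
Then add 2.49 M of B.
Step 2:
                   B          A          X
  Initial      7.586      4.176      4.397
  Change     -0.2076     0.4153     0.4153
  Equil        7.378      4.591      4.813
  solve Keq expr → x = 0.2076; check Q = 66.17

Direction: forward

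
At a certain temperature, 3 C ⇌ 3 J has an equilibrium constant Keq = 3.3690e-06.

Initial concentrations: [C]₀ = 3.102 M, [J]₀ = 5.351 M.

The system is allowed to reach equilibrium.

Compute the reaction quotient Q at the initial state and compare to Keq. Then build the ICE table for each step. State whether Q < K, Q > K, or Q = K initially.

Q₀ = 5.133 vs Keq = 3.3690e-06 ⇒ Q>K, reverse
Step 1:
                    C           J
  Initial       3.102       5.351
  Change        5.226      -5.226
  Equil         8.328      0.1248
  solve Keq expr → x = -1.742; check Q = 3.3690e-06

Q₀ = 5.133; Q > K (proceeds reverse)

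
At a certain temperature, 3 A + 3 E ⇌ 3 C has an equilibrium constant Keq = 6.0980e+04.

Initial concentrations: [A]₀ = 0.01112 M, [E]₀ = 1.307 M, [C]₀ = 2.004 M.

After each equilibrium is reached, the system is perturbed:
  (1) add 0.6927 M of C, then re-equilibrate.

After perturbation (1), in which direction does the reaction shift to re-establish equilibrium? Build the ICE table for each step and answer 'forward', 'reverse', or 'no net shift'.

Q₀ = 2.6215e+06 vs Keq = 6.0980e+04 ⇒ Q>K, reverse
Step 1:
                   A          E          C
  Initial    0.01112      1.307      2.004
  Change     0.02655    0.02655   -0.02655
  Equil      0.03767      1.334      1.977
  solve Keq expr → x = -0.008851; check Q = 6.0980e+04
Then add 0.6927 M of C.
Step 2:
                   A          E          C
  Initial    0.03767      1.334       2.67
  Change     0.01249    0.01249   -0.01249
  Equil      0.05016      1.346      2.658
  solve Keq expr → x = -0.004163; check Q = 6.0980e+04

Direction: reverse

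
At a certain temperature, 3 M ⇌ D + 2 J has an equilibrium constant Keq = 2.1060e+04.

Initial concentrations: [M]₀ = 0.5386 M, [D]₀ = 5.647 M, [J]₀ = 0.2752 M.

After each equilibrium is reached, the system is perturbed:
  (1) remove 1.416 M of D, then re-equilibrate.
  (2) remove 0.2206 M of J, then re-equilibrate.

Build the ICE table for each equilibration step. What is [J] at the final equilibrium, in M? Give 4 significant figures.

Q₀ = 2.737 vs Keq = 2.1060e+04 ⇒ Q<K, forward
Step 1:
                  M         D         J
  I          0.5386     5.647    0.2752
  C         -0.4921     0.164    0.3281
  E         0.04648     5.811    0.6033
  solve Keq expr → x = 0.164; check Q = 2.1060e+04
Then remove 1.416 M of D.
Step 2:
                  M         D         J
  I         0.04648     4.395    0.6033
  C       -0.004003  0.001334  0.002668
  E         0.04248     4.396    0.6059
  solve Keq expr → x = 0.001334; check Q = 2.1060e+04
Then remove 0.2206 M of J.
Step 3:
                  M         D         J
  I         0.04248     4.396    0.3853
  C        -0.01067  0.003557  0.007114
  E         0.03181       4.4    0.3925
  solve Keq expr → x = 0.003557; check Q = 2.1060e+04

[J]_eq = 0.3925 M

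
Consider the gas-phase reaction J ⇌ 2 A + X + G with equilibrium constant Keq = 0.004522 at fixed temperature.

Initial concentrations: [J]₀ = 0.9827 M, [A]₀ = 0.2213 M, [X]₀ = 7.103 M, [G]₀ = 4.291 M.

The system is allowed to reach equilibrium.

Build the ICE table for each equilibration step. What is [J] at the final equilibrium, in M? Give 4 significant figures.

Q₀ = 1.519 vs Keq = 0.004522 ⇒ Q>K, reverse
Step 1:
                    J           A           X           G
  I            0.9827      0.2213       7.103       4.291
  C            0.1042     -0.2083     -0.1042     -0.1042
  E             1.087     0.01295       6.999       4.187
  solve Keq expr → x = -0.1042; check Q = 0.004522

[J]_eq = 1.087 M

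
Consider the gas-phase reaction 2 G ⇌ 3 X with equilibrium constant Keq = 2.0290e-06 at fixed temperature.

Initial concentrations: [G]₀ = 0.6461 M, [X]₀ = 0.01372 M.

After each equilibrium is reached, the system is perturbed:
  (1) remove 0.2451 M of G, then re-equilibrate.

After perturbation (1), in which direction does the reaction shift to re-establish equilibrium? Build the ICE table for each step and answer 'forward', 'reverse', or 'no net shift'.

Direction: reverse

Q₀ = 6.1868e-06 vs Keq = 2.0290e-06 ⇒ Q>K, reverse
Step 1:
                  G         X
  Initial    0.6461   0.01372
  Change   0.002821 -0.004231
  Equil      0.6489  0.009489
  solve Keq expr → x = -0.00141; check Q = 2.0290e-06
Then remove 0.2451 M of G.
Step 2:
                  G         X
  Initial    0.4038  0.009489
  Change   0.001702 -0.002553
  Equil      0.4055  0.006936
  solve Keq expr → x = -8.5104e-04; check Q = 2.0290e-06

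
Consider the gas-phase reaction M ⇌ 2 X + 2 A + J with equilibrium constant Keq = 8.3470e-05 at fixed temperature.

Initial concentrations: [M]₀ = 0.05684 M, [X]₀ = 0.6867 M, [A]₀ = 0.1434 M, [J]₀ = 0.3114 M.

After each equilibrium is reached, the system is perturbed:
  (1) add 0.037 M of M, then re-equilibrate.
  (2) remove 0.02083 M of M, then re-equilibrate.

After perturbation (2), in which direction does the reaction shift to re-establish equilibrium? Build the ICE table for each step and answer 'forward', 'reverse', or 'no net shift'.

Direction: reverse

Q₀ = 0.05312 vs Keq = 8.3470e-05 ⇒ Q>K, reverse
Step 1:
                   M          X          A          J
  I          0.05684     0.6867     0.1434     0.3114
  C          0.06588    -0.1318    -0.1318   -0.06588
  E           0.1227     0.5549    0.01164     0.2455
  solve Keq expr → x = -0.06588; check Q = 8.3470e-05
Then add 0.037 M of M.
Step 2:
                   M          X          A          J
  I           0.1597     0.5549    0.01164     0.2455
  C       -7.7466e-04   0.001549   0.001549 7.7466e-04
  E           0.1589     0.5565    0.01319     0.2463
  solve Keq expr → x = 7.7466e-04; check Q = 8.3470e-05
Then remove 0.02083 M of M.
Step 3:
                   M          X          A          J
  I           0.1381     0.5565    0.01319     0.2463
  C       4.2318e-04 -8.4636e-04 -8.4636e-04 -4.2318e-04
  E           0.1385     0.5556    0.01234     0.2459
  solve Keq expr → x = -4.2318e-04; check Q = 8.3470e-05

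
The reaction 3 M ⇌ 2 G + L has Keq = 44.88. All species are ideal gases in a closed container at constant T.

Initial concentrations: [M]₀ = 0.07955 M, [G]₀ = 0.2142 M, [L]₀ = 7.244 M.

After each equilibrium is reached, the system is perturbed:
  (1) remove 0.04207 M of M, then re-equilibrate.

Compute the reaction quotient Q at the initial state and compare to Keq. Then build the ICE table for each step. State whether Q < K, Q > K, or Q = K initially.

Q₀ = 660.2 vs Keq = 44.88 ⇒ Q>K, reverse
Step 1:
                    M           G           L
  init        0.07955      0.2142       7.244
  Δ            0.0809    -0.05393    -0.02697
  eq           0.1604      0.1603       7.217
  solve Keq expr → x = -0.02697; check Q = 44.88
Then remove 0.04207 M of M.
Step 2:
                    M           G           L
  init         0.1184      0.1603       7.217
  Δ           0.02888    -0.01925   -0.009627
  eq           0.1473       0.141       7.207
  solve Keq expr → x = -0.009627; check Q = 44.88

Q₀ = 660.2; Q > K (proceeds reverse)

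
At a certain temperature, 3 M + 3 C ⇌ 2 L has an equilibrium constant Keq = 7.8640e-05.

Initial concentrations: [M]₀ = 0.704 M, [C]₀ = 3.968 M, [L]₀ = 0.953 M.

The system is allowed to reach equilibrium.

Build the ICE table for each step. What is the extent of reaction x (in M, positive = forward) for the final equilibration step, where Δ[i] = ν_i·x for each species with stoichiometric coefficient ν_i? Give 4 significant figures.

Q₀ = 0.04166 vs Keq = 7.8640e-05 ⇒ Q>K, reverse
Step 1:
                    M           C           L
  init          0.704       3.968       0.953
  Δ             1.073       1.073     -0.7153
  eq            1.777       5.041      0.2377
  solve Keq expr → x = -0.3576; check Q = 7.8640e-05

x = -0.3576 M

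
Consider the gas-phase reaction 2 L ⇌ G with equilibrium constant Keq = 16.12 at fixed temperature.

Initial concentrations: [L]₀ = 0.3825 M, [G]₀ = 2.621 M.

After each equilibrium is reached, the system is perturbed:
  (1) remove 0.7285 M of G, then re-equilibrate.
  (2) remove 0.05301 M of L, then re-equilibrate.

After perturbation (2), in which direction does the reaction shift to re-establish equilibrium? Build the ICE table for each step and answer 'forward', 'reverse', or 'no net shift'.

Direction: reverse

Q₀ = 17.91 vs Keq = 16.12 ⇒ Q>K, reverse
Step 1:
                    L           G
  init         0.3825       2.621
  Δ           0.01996    -0.00998
  eq           0.4025       2.611
  solve Keq expr → x = -0.00998; check Q = 16.12
Then remove 0.7285 M of G.
Step 2:
                    L           G
  init         0.4025       1.883
  Δ           -0.0581     0.02905
  eq           0.3444       1.912
  solve Keq expr → x = 0.02905; check Q = 16.12
Then remove 0.05301 M of L.
Step 3:
                    L           G
  init         0.2913       1.912
  Δ           0.05072    -0.02536
  eq           0.3421       1.886
  solve Keq expr → x = -0.02536; check Q = 16.12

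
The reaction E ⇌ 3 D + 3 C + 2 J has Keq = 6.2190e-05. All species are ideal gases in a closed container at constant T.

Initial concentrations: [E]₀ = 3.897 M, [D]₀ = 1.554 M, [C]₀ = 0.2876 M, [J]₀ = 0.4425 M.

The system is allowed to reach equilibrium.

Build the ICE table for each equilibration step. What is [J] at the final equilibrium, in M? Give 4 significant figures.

Q₀ = 0.004486 vs Keq = 6.2190e-05 ⇒ Q>K, reverse
Step 1:
                   E          D          C          J
  init         3.897      1.554     0.2876     0.4425
  Δ          0.06292    -0.1888    -0.1888    -0.1258
  eq            3.96      1.365    0.09883     0.3167
  solve Keq expr → x = -0.06292; check Q = 6.2190e-05

[J]_eq = 0.3167 M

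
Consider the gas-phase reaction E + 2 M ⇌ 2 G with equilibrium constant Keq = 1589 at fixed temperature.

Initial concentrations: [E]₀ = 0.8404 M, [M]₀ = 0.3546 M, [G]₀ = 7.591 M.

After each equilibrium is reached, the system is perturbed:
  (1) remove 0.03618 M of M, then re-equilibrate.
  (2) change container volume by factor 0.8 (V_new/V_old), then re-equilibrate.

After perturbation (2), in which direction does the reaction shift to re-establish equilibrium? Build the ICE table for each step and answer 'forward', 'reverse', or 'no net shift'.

Q₀ = 545.3 vs Keq = 1589 ⇒ Q<K, forward
Step 1:
                   E          M          G
  init        0.8404     0.3546      7.591
  Δ         -0.06711    -0.1342     0.1342
  eq          0.7733     0.2204      7.725
  solve Keq expr → x = 0.06711; check Q = 1589
Then remove 0.03618 M of M.
Step 2:
                   E          M          G
  init        0.7733     0.1842      7.725
  Δ          0.01647    0.03294   -0.03294
  eq          0.7898     0.2171      7.692
  solve Keq expr → x = -0.01647; check Q = 1589
Then change container volume by factor 0.8 (V_new/V_old).
Step 3:
                   E          M          G
  init        0.9872     0.2714      9.615
  Δ         -0.01317   -0.02635    0.02635
  eq           0.974     0.2451      9.642
  solve Keq expr → x = 0.01317; check Q = 1589

Direction: forward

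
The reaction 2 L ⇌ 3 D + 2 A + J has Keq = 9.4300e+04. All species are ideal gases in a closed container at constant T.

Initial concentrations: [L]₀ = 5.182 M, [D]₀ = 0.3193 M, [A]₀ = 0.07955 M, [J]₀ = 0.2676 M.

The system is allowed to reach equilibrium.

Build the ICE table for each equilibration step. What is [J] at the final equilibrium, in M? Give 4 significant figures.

Q₀ = 2.0529e-06 vs Keq = 9.4300e+04 ⇒ Q<K, forward
Step 1:
                    L           D           A           J
  Initial       5.182      0.3193     0.07955      0.2676
  Change       -4.683       7.025       4.683       2.342
  Equil        0.4987       7.344       4.763       2.609
  solve Keq expr → x = 2.342; check Q = 9.4300e+04

[J]_eq = 2.609 M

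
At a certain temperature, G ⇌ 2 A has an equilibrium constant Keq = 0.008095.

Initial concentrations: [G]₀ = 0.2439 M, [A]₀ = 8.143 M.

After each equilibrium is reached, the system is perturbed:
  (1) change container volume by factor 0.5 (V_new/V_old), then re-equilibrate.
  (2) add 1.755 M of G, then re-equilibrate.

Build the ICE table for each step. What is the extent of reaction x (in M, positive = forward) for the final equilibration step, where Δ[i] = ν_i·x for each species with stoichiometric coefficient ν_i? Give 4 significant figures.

Q₀ = 271.9 vs Keq = 0.008095 ⇒ Q>K, reverse
Step 1:
                    G           A
  I            0.2439       8.143
  C             3.979      -7.958
  E             4.223      0.1849
  solve Keq expr → x = -3.979; check Q = 0.008095
Then change container volume by factor 0.5 (V_new/V_old).
Step 2:
                    G           A
  I             8.446      0.3698
  C           0.05374     -0.1075
  E               8.5      0.2623
  solve Keq expr → x = -0.05374; check Q = 0.008095
Then add 1.755 M of G.
Step 3:
                    G           A
  I             10.25      0.2623
  C          -0.01282     0.02563
  E             10.24      0.2879
  solve Keq expr → x = 0.01282; check Q = 0.008095

x = 0.01282 M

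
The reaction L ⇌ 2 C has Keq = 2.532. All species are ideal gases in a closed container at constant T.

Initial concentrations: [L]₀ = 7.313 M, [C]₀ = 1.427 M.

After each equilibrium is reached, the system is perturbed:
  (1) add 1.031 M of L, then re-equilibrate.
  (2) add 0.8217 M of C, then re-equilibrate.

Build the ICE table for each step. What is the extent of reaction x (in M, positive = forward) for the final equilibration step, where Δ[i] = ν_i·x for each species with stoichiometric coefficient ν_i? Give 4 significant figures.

x = -0.3576 M

Q₀ = 0.2785 vs Keq = 2.532 ⇒ Q<K, forward
Step 1:
                  L         C
  init        7.313     1.427
  Δ          -1.246     2.492
  eq          6.067     3.919
  solve Keq expr → x = 1.246; check Q = 2.532
Then add 1.031 M of L.
Step 2:
                  L         C
  init        7.098     3.919
  Δ         -0.1391    0.2782
  eq          6.959     4.198
  solve Keq expr → x = 0.1391; check Q = 2.532
Then add 0.8217 M of C.
Step 3:
                  L         C
  init        6.959     5.019
  Δ          0.3576   -0.7152
  eq          7.316     4.304
  solve Keq expr → x = -0.3576; check Q = 2.532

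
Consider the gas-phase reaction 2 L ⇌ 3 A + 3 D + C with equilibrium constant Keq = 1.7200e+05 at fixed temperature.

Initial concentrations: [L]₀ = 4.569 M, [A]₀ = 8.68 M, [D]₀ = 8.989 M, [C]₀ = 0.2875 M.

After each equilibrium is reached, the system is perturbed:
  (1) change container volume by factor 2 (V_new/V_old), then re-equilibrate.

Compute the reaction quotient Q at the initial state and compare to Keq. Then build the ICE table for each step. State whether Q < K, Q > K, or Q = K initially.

Q₀ = 6542 vs Keq = 1.7200e+05 ⇒ Q<K, forward
Step 1:
                   L          A          D          C
  init         4.569       8.68      8.989     0.2875
  Δ           -1.412      2.118      2.118     0.7061
  eq           3.157       10.8      11.11     0.9936
  solve Keq expr → x = 0.7061; check Q = 1.7200e+05
Then change container volume by factor 2 (V_new/V_old).
Step 2:
                   L          A          D          C
  init         1.578      5.399      5.554     0.4968
  Δ          -0.8597       1.29       1.29     0.4299
  eq          0.7187      6.689      6.843     0.9266
  solve Keq expr → x = 0.4299; check Q = 1.7200e+05

Q₀ = 6542; Q < K (proceeds forward)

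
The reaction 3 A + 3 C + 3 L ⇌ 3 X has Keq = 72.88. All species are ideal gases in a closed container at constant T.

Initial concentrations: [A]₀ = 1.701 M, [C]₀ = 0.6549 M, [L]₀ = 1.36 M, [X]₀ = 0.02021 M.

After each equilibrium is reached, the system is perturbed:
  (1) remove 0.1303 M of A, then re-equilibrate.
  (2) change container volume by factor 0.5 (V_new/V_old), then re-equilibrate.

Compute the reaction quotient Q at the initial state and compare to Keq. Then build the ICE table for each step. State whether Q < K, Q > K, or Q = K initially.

Q₀ = 2.3738e-06; Q < K (proceeds forward)

Q₀ = 2.3738e-06 vs Keq = 72.88 ⇒ Q<K, forward
Step 1:
                  A         C         L         X
  I           1.701    0.6549      1.36   0.02021
  C          -0.523    -0.523    -0.523     0.523
  E           1.178    0.1319     0.837    0.5432
  solve Keq expr → x = 0.1743; check Q = 72.88
Then remove 0.1303 M of A.
Step 2:
                  A         C         L         X
  I           1.048    0.1319     0.837    0.5432
  C         0.01038   0.01038   0.01038  -0.01038
  E           1.058    0.1423    0.8474    0.5328
  solve Keq expr → x = -0.00346; check Q = 72.88
Then change container volume by factor 0.5 (V_new/V_old).
Step 3:
                  A         C         L         X
  I           2.116    0.2846     1.695     1.066
  C         -0.1824   -0.1824   -0.1824    0.1824
  E           1.934    0.1022     1.512     1.248
  solve Keq expr → x = 0.0608; check Q = 72.88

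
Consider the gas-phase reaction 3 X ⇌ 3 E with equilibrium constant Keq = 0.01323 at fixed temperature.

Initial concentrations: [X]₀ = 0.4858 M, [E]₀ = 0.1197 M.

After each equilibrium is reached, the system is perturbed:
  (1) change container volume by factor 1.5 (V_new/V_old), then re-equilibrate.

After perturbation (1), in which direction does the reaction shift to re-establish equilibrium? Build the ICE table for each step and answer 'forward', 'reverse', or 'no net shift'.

Q₀ = 0.01496 vs Keq = 0.01323 ⇒ Q>K, reverse
Step 1:
                   X          E
  I           0.4858     0.1197
  C         0.003884  -0.003884
  E           0.4897     0.1158
  solve Keq expr → x = -0.001295; check Q = 0.01323
Then change container volume by factor 1.5 (V_new/V_old).
Step 2:
                   X          E
  I           0.3265    0.07721
  C                0          0
  E           0.3265    0.07721
  solve Keq expr → x = 0; check Q = 0.01323

Direction: no net shift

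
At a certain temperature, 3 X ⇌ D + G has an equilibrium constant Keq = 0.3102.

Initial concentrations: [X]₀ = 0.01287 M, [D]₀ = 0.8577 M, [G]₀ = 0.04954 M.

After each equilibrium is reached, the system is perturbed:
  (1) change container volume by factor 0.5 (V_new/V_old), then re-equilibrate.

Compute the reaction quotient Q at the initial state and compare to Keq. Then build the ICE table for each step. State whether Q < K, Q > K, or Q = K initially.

Q₀ = 1.9932e+04; Q > K (proceeds reverse)

Q₀ = 1.9932e+04 vs Keq = 0.3102 ⇒ Q>K, reverse
Step 1:
                    X           D           G
  I           0.01287      0.8577     0.04954
  C            0.1442    -0.04806    -0.04806
  E             0.157      0.8096    0.001484
  solve Keq expr → x = -0.04806; check Q = 0.3102
Then change container volume by factor 0.5 (V_new/V_old).
Step 2:
                    X           D           G
  I            0.3141       1.619    0.002968
  C         -0.007613    0.002538    0.002538
  E            0.3065       1.622    0.005505
  solve Keq expr → x = 0.002538; check Q = 0.3102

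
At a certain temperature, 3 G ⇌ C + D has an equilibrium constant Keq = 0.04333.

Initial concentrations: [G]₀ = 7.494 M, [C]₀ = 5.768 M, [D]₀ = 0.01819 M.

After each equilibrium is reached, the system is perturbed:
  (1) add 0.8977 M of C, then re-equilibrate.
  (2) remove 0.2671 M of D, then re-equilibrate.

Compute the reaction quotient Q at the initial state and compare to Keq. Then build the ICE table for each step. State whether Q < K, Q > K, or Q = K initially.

Q₀ = 2.4930e-04 vs Keq = 0.04333 ⇒ Q<K, forward
Step 1:
                  G         C         D
  init        7.494     5.768   0.01819
  Δ          -2.461    0.8203    0.8203
  eq          5.033     6.588    0.8385
  solve Keq expr → x = 0.8203; check Q = 0.04333
Then add 0.8977 M of C.
Step 2:
                  G         C         D
  init        5.033     7.486    0.8385
  Δ          0.1227   -0.0409   -0.0409
  eq          5.156     7.445    0.7976
  solve Keq expr → x = -0.0409; check Q = 0.04333
Then remove 0.2671 M of D.
Step 3:
                  G         C         D
  init        5.156     7.445    0.5305
  Δ         -0.3353    0.1118    0.1118
  eq           4.82     7.557    0.6423
  solve Keq expr → x = 0.1118; check Q = 0.04333

Q₀ = 2.4930e-04; Q < K (proceeds forward)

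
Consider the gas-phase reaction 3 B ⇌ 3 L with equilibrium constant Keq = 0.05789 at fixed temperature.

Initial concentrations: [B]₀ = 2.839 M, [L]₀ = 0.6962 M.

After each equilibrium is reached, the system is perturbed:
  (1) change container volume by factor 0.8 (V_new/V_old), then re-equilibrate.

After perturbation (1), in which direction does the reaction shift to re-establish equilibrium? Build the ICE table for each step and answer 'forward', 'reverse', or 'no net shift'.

Q₀ = 0.01475 vs Keq = 0.05789 ⇒ Q<K, forward
Step 1:
                  B         L
  init        2.839    0.6962
  Δ         -0.2899    0.2899
  eq          2.549    0.9861
  solve Keq expr → x = 0.09663; check Q = 0.05789
Then change container volume by factor 0.8 (V_new/V_old).
Step 2:
                  B         L
  init        3.186     1.233
  Δ               0         0
  eq          3.186     1.233
  solve Keq expr → x = 0; check Q = 0.05789

Direction: no net shift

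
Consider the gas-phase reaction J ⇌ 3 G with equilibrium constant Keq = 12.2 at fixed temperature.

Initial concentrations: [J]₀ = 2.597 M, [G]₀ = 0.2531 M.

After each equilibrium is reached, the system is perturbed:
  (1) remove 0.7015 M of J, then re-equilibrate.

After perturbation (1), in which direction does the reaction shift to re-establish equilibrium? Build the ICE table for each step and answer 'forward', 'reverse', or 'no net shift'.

Q₀ = 0.006243 vs Keq = 12.2 ⇒ Q<K, forward
Step 1:
                    J           G
  I             2.597      0.2531
  C           -0.8413       2.524
  E             1.756       2.777
  solve Keq expr → x = 0.8413; check Q = 12.2
Then remove 0.7015 M of J.
Step 2:
                    J           G
  I             1.054       2.777
  C            0.1169     -0.3507
  E             1.171       2.426
  solve Keq expr → x = -0.1169; check Q = 12.2

Direction: reverse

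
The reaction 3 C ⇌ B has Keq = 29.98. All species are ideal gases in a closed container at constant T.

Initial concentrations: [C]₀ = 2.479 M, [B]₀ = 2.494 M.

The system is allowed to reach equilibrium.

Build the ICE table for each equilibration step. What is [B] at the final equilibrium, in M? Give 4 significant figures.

Q₀ = 0.1637 vs Keq = 29.98 ⇒ Q<K, forward
Step 1:
                  C         B
  Initial     2.479     2.494
  Change     -2.006    0.6688
  Equil      0.4725     3.163
  solve Keq expr → x = 0.6688; check Q = 29.98

[B]_eq = 3.163 M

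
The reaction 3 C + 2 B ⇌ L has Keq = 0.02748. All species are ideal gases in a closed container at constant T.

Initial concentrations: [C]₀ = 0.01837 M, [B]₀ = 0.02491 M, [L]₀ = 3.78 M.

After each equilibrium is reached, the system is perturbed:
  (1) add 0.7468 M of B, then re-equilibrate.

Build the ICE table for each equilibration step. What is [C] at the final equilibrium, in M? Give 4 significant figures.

[C]_eq = 2.585 M

Q₀ = 9.8269e+08 vs Keq = 0.02748 ⇒ Q>K, reverse
Step 1:
                  C         B         L
  init      0.01837   0.02491      3.78
  Δ           2.939      1.96   -0.9798
  eq          2.958     1.984       2.8
  solve Keq expr → x = -0.9798; check Q = 0.02748
Then add 0.7468 M of B.
Step 2:
                  C         B         L
  init        2.958     2.731       2.8
  Δ          -0.373   -0.2487    0.1243
  eq          2.585     2.483     2.925
  solve Keq expr → x = 0.1243; check Q = 0.02748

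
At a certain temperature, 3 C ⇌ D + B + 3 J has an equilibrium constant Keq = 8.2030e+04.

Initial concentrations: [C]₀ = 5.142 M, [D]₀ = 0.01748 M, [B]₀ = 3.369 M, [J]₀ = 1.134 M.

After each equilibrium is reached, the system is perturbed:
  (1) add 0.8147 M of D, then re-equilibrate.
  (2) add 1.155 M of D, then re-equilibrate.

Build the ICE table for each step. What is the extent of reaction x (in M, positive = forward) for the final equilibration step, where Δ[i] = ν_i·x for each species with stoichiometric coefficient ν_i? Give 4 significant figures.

x = -0.01343 M

Q₀ = 6.3166e-04 vs Keq = 8.2030e+04 ⇒ Q<K, forward
Step 1:
                   C          D          B          J
  I            5.142    0.01748      3.369      1.134
  C           -4.864      1.621      1.621      4.864
  E           0.2781      1.639       4.99      5.998
  solve Keq expr → x = 1.621; check Q = 8.2030e+04
Then add 0.8147 M of D.
Step 2:
                   C          D          B          J
  I           0.2781      2.453       4.99      5.998
  C          0.03727   -0.01242   -0.01242   -0.03727
  E           0.3154      2.441      4.978      5.961
  solve Keq expr → x = -0.01242; check Q = 8.2030e+04
Then add 1.155 M of D.
Step 3:
                   C          D          B          J
  I           0.3154      3.596      4.978      5.961
  C          0.04028   -0.01343   -0.01343   -0.04028
  E           0.3557      3.583      4.964       5.92
  solve Keq expr → x = -0.01343; check Q = 8.2030e+04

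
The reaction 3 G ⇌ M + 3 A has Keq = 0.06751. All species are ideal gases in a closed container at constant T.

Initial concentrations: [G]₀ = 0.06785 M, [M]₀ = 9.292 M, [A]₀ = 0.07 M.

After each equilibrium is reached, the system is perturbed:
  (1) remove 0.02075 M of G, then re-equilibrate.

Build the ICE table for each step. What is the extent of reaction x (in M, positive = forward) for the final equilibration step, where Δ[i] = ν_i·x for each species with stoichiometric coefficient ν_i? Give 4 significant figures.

Q₀ = 10.2 vs Keq = 0.06751 ⇒ Q>K, reverse
Step 1:
                    G           M           A
  init        0.06785       9.292        0.07
  Δ           0.04762    -0.01587    -0.04762
  eq           0.1155       9.276     0.02238
  solve Keq expr → x = -0.01587; check Q = 0.06751
Then remove 0.02075 M of G.
Step 2:
                    G           M           A
  init        0.09472       9.276     0.02238
  Δ          0.003368   -0.001123   -0.003368
  eq          0.09809       9.275     0.01901
  solve Keq expr → x = -0.001123; check Q = 0.06751

x = -0.001123 M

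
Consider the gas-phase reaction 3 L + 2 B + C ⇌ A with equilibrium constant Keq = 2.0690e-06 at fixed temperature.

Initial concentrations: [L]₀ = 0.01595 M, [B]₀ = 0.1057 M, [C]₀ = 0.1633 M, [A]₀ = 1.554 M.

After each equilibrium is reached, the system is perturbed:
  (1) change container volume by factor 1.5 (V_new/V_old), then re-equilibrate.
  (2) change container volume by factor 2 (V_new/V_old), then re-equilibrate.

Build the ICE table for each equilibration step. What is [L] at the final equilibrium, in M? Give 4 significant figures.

Q₀ = 2.0991e+08 vs Keq = 2.0690e-06 ⇒ Q>K, reverse
Step 1:
                   L          B          C          A
  I          0.01595     0.1057     0.1633      1.554
  C            4.651      3.101       1.55      -1.55
  E            4.667      3.206      1.714   0.003705
  solve Keq expr → x = -1.55; check Q = 2.0690e-06
Then change container volume by factor 1.5 (V_new/V_old).
Step 2:
                   L          B          C          A
  I            3.111      2.138      1.142    0.00247
  C         0.006422   0.004281   0.002141  -0.002141
  E            3.118      2.142      1.145 3.2918e-04
  solve Keq expr → x = -0.002141; check Q = 2.0690e-06
Then change container volume by factor 2 (V_new/V_old).
Step 3:
                   L          B          C          A
  I            1.559      1.071     0.5723 1.6459e-04
  C       4.7831e-04 3.1887e-04 1.5944e-04 -1.5944e-04
  E            1.559      1.071     0.5724 5.1527e-06
  solve Keq expr → x = -1.5944e-04; check Q = 2.0690e-06

[L]_eq = 1.559 M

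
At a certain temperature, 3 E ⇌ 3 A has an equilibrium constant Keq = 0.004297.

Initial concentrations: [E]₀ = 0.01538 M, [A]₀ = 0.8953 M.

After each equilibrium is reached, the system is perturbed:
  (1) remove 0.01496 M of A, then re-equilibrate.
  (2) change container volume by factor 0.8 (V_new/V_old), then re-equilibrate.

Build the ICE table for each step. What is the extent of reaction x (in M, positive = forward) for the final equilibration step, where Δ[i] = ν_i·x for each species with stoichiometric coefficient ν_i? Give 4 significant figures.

Q₀ = 1.9726e+05 vs Keq = 0.004297 ⇒ Q>K, reverse
Step 1:
                  E         A
  Initial   0.01538    0.8953
  Change     0.7679   -0.7679
  Equil      0.7833    0.1274
  solve Keq expr → x = -0.256; check Q = 0.004297
Then remove 0.01496 M of A.
Step 2:
                  E         A
  Initial    0.7833    0.1124
  Change   -0.01287   0.01287
  Equil      0.7705    0.1253
  solve Keq expr → x = 0.004289; check Q = 0.004297
Then change container volume by factor 0.8 (V_new/V_old).
Step 3:
                  E         A
  Initial    0.9631    0.1566
  Change          0         0
  Equil      0.9631    0.1566
  solve Keq expr → x = 0; check Q = 0.004297

x = 0 M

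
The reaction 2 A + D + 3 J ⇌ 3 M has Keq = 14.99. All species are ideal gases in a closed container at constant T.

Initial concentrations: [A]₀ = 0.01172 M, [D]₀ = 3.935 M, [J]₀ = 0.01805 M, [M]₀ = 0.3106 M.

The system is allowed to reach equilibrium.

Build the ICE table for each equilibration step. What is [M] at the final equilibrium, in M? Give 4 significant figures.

Q₀ = 9.4270e+06 vs Keq = 14.99 ⇒ Q>K, reverse
Step 1:
                   A          D          J          M
  init       0.01172      3.935    0.01805     0.3106
  Δ           0.1022    0.05108     0.1533    -0.1533
  eq          0.1139      3.986     0.1713     0.1573
  solve Keq expr → x = -0.05108; check Q = 14.99

[M]_eq = 0.1573 M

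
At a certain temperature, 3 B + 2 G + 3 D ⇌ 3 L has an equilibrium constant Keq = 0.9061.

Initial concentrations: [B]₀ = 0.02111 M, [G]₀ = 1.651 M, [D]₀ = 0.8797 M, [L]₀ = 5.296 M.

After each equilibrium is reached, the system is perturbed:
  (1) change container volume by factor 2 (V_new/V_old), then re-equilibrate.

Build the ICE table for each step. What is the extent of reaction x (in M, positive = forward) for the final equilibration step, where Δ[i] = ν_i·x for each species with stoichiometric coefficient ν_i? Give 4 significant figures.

x = -0.1277 M

Q₀ = 8.5091e+06 vs Keq = 0.9061 ⇒ Q>K, reverse
Step 1:
                  B         G         D         L
  I         0.02111     1.651    0.8797     5.296
  C            1.15    0.7669      1.15     -1.15
  E           1.171     2.418      2.03     4.146
  solve Keq expr → x = -0.3835; check Q = 0.9061
Then change container volume by factor 2 (V_new/V_old).
Step 2:
                  B         G         D         L
  I          0.5857     1.209     1.015     2.073
  C           0.383    0.2553     0.383    -0.383
  E          0.9687     1.464     1.398      1.69
  solve Keq expr → x = -0.1277; check Q = 0.9061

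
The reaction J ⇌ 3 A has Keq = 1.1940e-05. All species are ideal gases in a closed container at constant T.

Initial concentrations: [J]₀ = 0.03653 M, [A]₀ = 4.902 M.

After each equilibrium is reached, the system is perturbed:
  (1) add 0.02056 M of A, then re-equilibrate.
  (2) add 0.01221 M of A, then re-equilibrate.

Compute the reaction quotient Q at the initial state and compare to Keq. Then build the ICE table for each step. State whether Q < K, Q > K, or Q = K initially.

Q₀ = 3225 vs Keq = 1.1940e-05 ⇒ Q>K, reverse
Step 1:
                  J         A
  Initial   0.03653     4.902
  Change      1.625    -4.875
  Equil       1.662   0.02707
  solve Keq expr → x = -1.625; check Q = 1.1940e-05
Then add 0.02056 M of A.
Step 2:
                  J         A
  Initial     1.662   0.04763
  Change   0.006841  -0.02052
  Equil       1.668   0.02711
  solve Keq expr → x = -0.006841; check Q = 1.1940e-05
Then add 0.01221 M of A.
Step 3:
                  J         A
  Initial     1.668   0.03932
  Change   0.004063  -0.01219
  Equil       1.672   0.02713
  solve Keq expr → x = -0.004063; check Q = 1.1940e-05

Q₀ = 3225; Q > K (proceeds reverse)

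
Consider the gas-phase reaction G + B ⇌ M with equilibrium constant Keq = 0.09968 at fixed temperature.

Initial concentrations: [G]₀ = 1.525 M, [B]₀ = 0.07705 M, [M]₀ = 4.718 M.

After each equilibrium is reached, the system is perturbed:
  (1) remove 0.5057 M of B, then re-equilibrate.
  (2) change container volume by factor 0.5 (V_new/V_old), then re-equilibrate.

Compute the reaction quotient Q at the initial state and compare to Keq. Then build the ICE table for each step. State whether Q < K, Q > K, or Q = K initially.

Q₀ = 40.15 vs Keq = 0.09968 ⇒ Q>K, reverse
Step 1:
                    G           B           M
  I             1.525     0.07705       4.718
  C             3.186       3.186      -3.186
  E             4.711       3.263       1.532
  solve Keq expr → x = -3.186; check Q = 0.09968
Then remove 0.5057 M of B.
Step 2:
                    G           B           M
  I             4.711       2.757       1.532
  C            0.1351      0.1351     -0.1351
  E             4.846       2.892       1.397
  solve Keq expr → x = -0.1351; check Q = 0.09968
Then change container volume by factor 0.5 (V_new/V_old).
Step 3:
                    G           B           M
  I             9.692       5.785       2.794
  C            -1.151      -1.151       1.151
  E             8.541       4.634       3.945
  solve Keq expr → x = 1.151; check Q = 0.09968

Q₀ = 40.15; Q > K (proceeds reverse)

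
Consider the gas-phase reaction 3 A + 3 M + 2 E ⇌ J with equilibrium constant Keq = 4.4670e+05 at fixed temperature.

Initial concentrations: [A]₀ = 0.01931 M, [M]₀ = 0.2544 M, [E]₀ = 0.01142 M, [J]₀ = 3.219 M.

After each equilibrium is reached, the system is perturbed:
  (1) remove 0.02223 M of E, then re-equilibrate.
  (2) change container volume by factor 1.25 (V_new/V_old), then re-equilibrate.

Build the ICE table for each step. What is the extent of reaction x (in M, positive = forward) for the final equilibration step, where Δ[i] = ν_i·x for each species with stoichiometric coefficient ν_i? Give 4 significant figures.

x = -0.01341 M

Q₀ = 2.0820e+11 vs Keq = 4.4670e+05 ⇒ Q>K, reverse
Step 1:
                    A           M           E           J
  I           0.01931      0.2544     0.01142       3.219
  C            0.1661      0.1661      0.1108    -0.05538
  E            0.1855      0.4205      0.1222       3.164
  solve Keq expr → x = -0.05538; check Q = 4.4670e+05
Then remove 0.02223 M of E.
Step 2:
                    A           M           E           J
  I            0.1855      0.4205     0.09995       3.164
  C           0.01125     0.01125    0.007497   -0.003749
  E            0.1967      0.4318      0.1075        3.16
  solve Keq expr → x = -0.003749; check Q = 4.4670e+05
Then change container volume by factor 1.25 (V_new/V_old).
Step 3:
                    A           M           E           J
  I            0.1574      0.3454     0.08596       2.528
  C           0.04023     0.04023     0.02682    -0.01341
  E            0.1976      0.3857      0.1128       2.514
  solve Keq expr → x = -0.01341; check Q = 4.4670e+05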